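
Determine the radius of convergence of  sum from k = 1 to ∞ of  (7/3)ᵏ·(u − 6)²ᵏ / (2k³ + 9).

Apply the ratio test: |a_{k+1}| / |a_k| = [(2k³ + 9)/(2(k+1)³ + 9)] · 7/3, which tends to 7/3 as k → ∞.
Since the exponent of (u − 6) increases by 2 each term, convergence requires |u − 6|² < 3/7, hence R = √21/7.

R = √21/7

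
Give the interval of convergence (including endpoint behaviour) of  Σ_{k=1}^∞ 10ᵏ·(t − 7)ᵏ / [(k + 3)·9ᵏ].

Ratio test: |a_{k+1}/a_k| = [(k + 3)/((k+1) + 3)] · 10/9 → 10/9 as k → ∞.
The series converges when 10/9 · |t − 7| < 1, giving R = 9/10.
When t = 79/10, the terms are asymptotic to a nonzero constant times 1/k, so the series diverges by limit comparison with Σ 1/k.
Check t = 61/10: convergence follows from the alternating series test (terms decrease monotonically to 0).

[61/10, 79/10)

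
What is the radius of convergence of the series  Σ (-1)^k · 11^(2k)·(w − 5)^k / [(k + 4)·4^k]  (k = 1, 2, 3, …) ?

The ratio of consecutive coefficients is [(k + 4)/((k+1) + 4)] · 121/4 → 121/4.
Convergence for |w − 5| · 121/4 < 1, i.e. |w − 5| < 4/121. So R = 4/121.

R = 4/121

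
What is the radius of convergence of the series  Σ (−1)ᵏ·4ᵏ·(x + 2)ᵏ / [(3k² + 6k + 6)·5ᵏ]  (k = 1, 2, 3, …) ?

R = 5/4

By the ratio test, |a_{k+1}/a_k| = [(3k² + 6k + 6)/(3(k+1)² + 6(k+1) + 6)] · 4/5 → 4/5.
Hence the series converges for |x + 2| < 1/(4/5) = 5/4, so the radius of convergence is 5/4.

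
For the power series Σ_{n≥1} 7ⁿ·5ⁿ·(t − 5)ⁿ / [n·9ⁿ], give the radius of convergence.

The ratio of consecutive coefficients is [n/(n+1)] · 7·5/9 → 35/9.
Hence the series converges for |t − 5| < 1/(35/9) = 9/35, so the radius of convergence is 9/35.

R = 9/35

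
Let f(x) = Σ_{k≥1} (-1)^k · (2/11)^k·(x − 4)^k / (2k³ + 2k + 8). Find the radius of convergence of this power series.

R = 11/2

The ratio of consecutive coefficients is [(2k³ + 2k + 8)/(2(k+1)³ + 2(k+1) + 8)] · 2/11 → 2/11.
The series converges when 2/11 · |x − 4| < 1, giving R = 11/2.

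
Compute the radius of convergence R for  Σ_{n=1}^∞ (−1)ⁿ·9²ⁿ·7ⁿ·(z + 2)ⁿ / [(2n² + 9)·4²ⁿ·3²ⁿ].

R = 16/63

By the ratio test, |a_{n+1}/a_n| = [(2n² + 9)/(2(n+1)² + 9)] · 81·7/(16·9) → 63/16.
The series converges when 63/16 · |z + 2| < 1, giving R = 16/63.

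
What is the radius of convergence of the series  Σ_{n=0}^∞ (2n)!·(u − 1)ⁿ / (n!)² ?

R = 1/4

Ratio test: |a_{n+1}/a_n| = (2n+1)·(2n+2)/(n+1)² → 4 as n → ∞.
Convergence for |u − 1| · 4 < 1, i.e. |u − 1| < 1/4. So R = 1/4.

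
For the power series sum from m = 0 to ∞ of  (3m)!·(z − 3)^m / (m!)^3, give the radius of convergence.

R = 1/27

Ratio test: |a_{m+1}/a_m| = (3m+1)·(3m+2)·(3m+3)/(m+1)³ → 27 as m → ∞.
Thus R = 1/(27) = 1/27.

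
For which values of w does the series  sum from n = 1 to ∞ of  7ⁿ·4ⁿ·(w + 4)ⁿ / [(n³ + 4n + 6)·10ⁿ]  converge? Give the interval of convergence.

[-61/14, -51/14]

Ratio test: |a_{n+1}/a_n| = [(n³ + 4n + 6)/((n+1)³ + 4(n+1) + 6)] · 7·4/10 → 14/5 as n → ∞.
Hence the series converges for |w + 4| < 1/(14/5) = 5/14, so the radius of convergence is 5/14.
At w = -51/14: the terms are on the order of 1/n³, so the series converges absolutely by comparison with the p-series (p = 3 > 1).
When w = -61/14, the terms are on the order of 1/n³, so the series converges absolutely by comparison with the p-series (p = 3 > 1).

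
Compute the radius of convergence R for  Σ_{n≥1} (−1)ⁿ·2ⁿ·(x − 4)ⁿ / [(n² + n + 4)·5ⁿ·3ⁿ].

R = 15/2

The ratio of consecutive coefficients is [(n² + n + 4)/((n+1)² + (n+1) + 4)] · 2/(5·3) → 2/15.
Thus R = 1/(2/15) = 15/2.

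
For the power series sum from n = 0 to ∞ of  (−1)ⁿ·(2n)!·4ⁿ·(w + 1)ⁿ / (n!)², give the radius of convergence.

By the ratio test, |a_{n+1}/a_n| = (2n+1)·(2n+2)/(n+1)² · 4 → 16.
Hence the series converges for |w + 1| < 1/(16) = 1/16, so the radius of convergence is 1/16.

R = 1/16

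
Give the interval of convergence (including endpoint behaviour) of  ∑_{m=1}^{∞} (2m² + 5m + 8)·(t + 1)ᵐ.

(-2, 0)

By the ratio test, |a_{m+1}/a_m| = (2(m+1)² + 5(m+1) + 8)/(2m² + 5m + 8) → 1.
Convergence for |t + 1| < 1, so R = 1.
At t = 0: the terms have absolute value of order m², which does not tend to 0, so the series diverges by the divergence test.
Check t = -2: the terms do not tend to 0, so the series diverges.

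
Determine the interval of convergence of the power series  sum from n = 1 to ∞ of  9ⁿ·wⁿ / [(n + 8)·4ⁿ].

Ratio test: |a_{n+1}/a_n| = [(n + 8)/((n+1) + 8)] · 9/4 → 9/4 as n → ∞.
Hence the series converges for |w| < 1/(9/4) = 4/9, so the radius of convergence is 4/9.
At w = 4/9: the terms are asymptotic to a nonzero constant times 1/n, so the series diverges by limit comparison with Σ 1/n.
When w = -4/9, the terms alternate in sign and decrease monotonically to 0 in absolute value (size ~ c/n), so the alternating series test gives convergence.

[-4/9, 4/9)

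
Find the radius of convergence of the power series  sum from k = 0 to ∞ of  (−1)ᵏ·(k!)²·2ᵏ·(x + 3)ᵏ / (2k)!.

The ratio of consecutive coefficients is (k+1)²/[(2k+1)·(2k+2)] · 2 → 1/2.
The series converges when 1/2 · |x + 3| < 1, giving R = 2.

R = 2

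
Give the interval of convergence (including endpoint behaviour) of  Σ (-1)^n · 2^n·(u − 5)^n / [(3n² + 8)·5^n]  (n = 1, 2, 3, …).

Apply the ratio test: |a_{n+1}| / |a_n| = [(3n² + 8)/(3(n+1)² + 8)] · 2/5, which tends to 2/5 as n → ∞.
Convergence for |u − 5| · 2/5 < 1, i.e. |u − 5| < 5/2. So R = 5/2.
When u = 15/2, absolute convergence follows by limit comparison with Σ 1/n².
When u = 5/2, absolute convergence follows by limit comparison with Σ 1/n².

[5/2, 15/2]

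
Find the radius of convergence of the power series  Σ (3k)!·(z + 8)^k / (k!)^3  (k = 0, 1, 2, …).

R = 1/27

By the ratio test, |a_{k+1}/a_k| = (3k+1)·(3k+2)·(3k+3)/(k+1)³ → 27.
Thus R = 1/(27) = 1/27.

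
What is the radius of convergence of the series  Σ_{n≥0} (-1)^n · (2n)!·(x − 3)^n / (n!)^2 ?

The ratio of consecutive coefficients is (2n+1)·(2n+2)/(n+1)² → 4.
Hence the series converges for |x − 3| < 1/(4) = 1/4, so the radius of convergence is 1/4.

R = 1/4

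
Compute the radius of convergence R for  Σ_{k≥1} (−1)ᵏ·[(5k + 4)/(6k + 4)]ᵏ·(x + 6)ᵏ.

R = 6/5

Root test: |a_k|^(1/k) = (5k + 4)/(6k + 4) → 5/6.
Hence the series converges for |x + 6| < 1/(5/6) = 6/5, so the radius of convergence is 6/5.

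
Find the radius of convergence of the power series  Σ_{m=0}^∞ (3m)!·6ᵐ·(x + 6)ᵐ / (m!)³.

Ratio test: |a_{m+1}/a_m| = (3m+1)·(3m+2)·(3m+3)/(m+1)³ · 6 → 162 as m → ∞.
The series converges when 162 · |x + 6| < 1, giving R = 1/162.

R = 1/162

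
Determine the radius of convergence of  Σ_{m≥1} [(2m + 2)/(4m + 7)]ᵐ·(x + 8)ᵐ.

R = 2

By the Cauchy root test, |a_m|^(1/m) = (2m + 2)/(4m + 7) → 1/2.
Convergence for |x + 8| · 1/2 < 1, i.e. |x + 8| < 2. So R = 2.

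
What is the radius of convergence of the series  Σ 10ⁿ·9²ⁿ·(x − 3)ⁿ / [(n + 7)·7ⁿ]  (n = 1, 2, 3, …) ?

By the ratio test, |a_{n+1}/a_n| = [(n + 7)/((n+1) + 7)] · 10·81/7 → 810/7.
Thus R = 1/(810/7) = 7/810.

R = 7/810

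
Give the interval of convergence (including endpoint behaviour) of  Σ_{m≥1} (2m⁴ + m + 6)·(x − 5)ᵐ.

(4, 6)

By the ratio test, |a_{m+1}/a_m| = (2(m+1)⁴ + (m+1) + 6)/(2m⁴ + m + 6) → 1.
Hence R = 1.
Check x = 6: the m-th term does not approach 0; divergence by the term test.
At x = 4: the terms do not tend to 0, so the series diverges.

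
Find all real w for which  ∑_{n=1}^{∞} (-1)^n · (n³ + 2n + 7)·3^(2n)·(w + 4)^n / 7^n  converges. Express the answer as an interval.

(-43/9, -29/9)

By the ratio test, |a_{n+1}/a_n| = [((n+1)³ + 2(n+1) + 7)/(n³ + 2n + 7)] · 9/7 → 9/7.
Hence the series converges for |w + 4| < 1/(9/7) = 7/9, so the radius of convergence is 7/9.
When w = -29/9, the n-th term does not approach 0; divergence by the term test.
Endpoint w = -43/9: the n-th term does not approach 0; divergence by the term test.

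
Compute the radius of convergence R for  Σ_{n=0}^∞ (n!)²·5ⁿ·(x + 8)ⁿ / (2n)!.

R = 4/5

Ratio test: |a_{n+1}/a_n| = (n+1)²/[(2n+1)·(2n+2)] · 5 → 5/4 as n → ∞.
Hence the series converges for |x + 8| < 1/(5/4) = 4/5, so the radius of convergence is 4/5.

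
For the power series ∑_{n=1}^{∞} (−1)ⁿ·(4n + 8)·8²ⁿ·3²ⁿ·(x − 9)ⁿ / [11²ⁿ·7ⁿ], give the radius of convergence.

R = 847/576

Apply the ratio test: |a_{n+1}| / |a_n| = [(4(n+1) + 8)/(4n + 8)] · 64·9/(121·7), which tends to 576/847 as n → ∞.
Convergence for |x − 9| · 576/847 < 1, i.e. |x − 9| < 847/576. So R = 847/576.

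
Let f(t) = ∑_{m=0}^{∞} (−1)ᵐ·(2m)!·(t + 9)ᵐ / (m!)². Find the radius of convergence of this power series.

Ratio test: |a_{m+1}/a_m| = (2m+1)·(2m+2)/(m+1)² → 4 as m → ∞.
Hence the series converges for |t + 9| < 1/(4) = 1/4, so the radius of convergence is 1/4.

R = 1/4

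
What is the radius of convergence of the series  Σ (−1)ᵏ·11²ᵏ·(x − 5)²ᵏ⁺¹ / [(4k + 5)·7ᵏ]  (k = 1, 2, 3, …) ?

The ratio of consecutive coefficients is [(4k + 5)/(4(k+1) + 5)] · 121/7 → 121/7.
Since the exponent of (x − 5) increases by 2 each term, convergence requires |x − 5|² < 7/121, hence R = √7/11.

R = √7/11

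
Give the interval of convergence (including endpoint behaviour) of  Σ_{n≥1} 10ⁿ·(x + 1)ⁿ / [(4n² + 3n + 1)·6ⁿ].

By the ratio test, |a_{n+1}/a_n| = [(4n² + 3n + 1)/(4(n+1)² + 3(n+1) + 1)] · 10/6 → 5/3.
Convergence for |x + 1| · 5/3 < 1, i.e. |x + 1| < 3/5. So R = 3/5.
At x = -2/5: the terms are on the order of 1/n², so the series converges absolutely by comparison with the p-series (p = 2 > 1).
When x = -8/5, the terms are on the order of 1/n², so the series converges absolutely by comparison with the p-series (p = 2 > 1).

[-8/5, -2/5]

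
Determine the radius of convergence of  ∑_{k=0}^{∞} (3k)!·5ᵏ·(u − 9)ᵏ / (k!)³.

R = 1/135

Ratio test: |a_{k+1}/a_k| = (3k+1)·(3k+2)·(3k+3)/(k+1)³ · 5 → 135 as k → ∞.
The series converges when 135 · |u − 9| < 1, giving R = 1/135.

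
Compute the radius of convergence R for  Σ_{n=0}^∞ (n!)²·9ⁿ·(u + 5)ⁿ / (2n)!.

Ratio test: |a_{n+1}/a_n| = (n+1)²/[(2n+1)·(2n+2)] · 9 → 9/4 as n → ∞.
Convergence for |u + 5| · 9/4 < 1, i.e. |u + 5| < 4/9. So R = 4/9.

R = 4/9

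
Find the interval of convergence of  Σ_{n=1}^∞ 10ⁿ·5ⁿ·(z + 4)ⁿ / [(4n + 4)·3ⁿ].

The ratio of consecutive coefficients is [(4n + 4)/(4(n+1) + 4)] · 10·5/3 → 50/3.
The series converges when 50/3 · |z + 4| < 1, giving R = 3/50.
Endpoint z = -197/50: the terms behave like c/n; limit comparison with the harmonic series gives divergence.
Check z = -203/50: an alternating series whose terms decrease to 0 in absolute value, so it converges by the Leibniz criterion.

[-203/50, -197/50)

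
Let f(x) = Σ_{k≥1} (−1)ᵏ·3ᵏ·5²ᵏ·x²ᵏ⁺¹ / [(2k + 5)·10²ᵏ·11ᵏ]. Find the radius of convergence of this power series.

R = 2√33/3

Ratio test: |a_{k+1}/a_k| = [(2k + 5)/(2(k+1) + 5)] · 3·25/(100·11) → 3/44 as k → ∞.
Since the exponent of x increases by 2 each term, convergence requires |x|² < 44/3, hence R = 2√33/3.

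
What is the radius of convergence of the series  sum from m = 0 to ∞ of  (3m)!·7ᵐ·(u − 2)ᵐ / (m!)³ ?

R = 1/189

Apply the ratio test: |a_{m+1}| / |a_m| = (3m+1)·(3m+2)·(3m+3)/(m+1)³ · 7, which tends to 189 as m → ∞.
Convergence for |u − 2| · 189 < 1, i.e. |u − 2| < 1/189. So R = 1/189.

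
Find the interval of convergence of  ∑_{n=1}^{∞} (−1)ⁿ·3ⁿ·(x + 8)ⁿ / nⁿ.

(−∞, ∞)

By the Cauchy root test, |a_n|^(1/n) = 3/n → 0.
The limit is 0 for every x, so R = ∞.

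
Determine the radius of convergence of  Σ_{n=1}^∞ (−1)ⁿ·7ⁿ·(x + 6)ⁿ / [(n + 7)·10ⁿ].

R = 10/7

Apply the ratio test: |a_{n+1}| / |a_n| = [(n + 7)/((n+1) + 7)] · 7/10, which tends to 7/10 as n → ∞.
The series converges when 7/10 · |x + 6| < 1, giving R = 10/7.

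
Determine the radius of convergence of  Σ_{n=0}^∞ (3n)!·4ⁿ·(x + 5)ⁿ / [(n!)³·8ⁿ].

R = 2/27

Ratio test: |a_{n+1}/a_n| = (3n+1)·(3n+2)·(3n+3)/(n+1)³ · 4/8 → 27/2 as n → ∞.
Hence the series converges for |x + 5| < 1/(27/2) = 2/27, so the radius of convergence is 2/27.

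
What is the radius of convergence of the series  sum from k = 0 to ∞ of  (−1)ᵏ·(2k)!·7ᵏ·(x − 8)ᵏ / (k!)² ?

R = 1/28

Apply the ratio test: |a_{k+1}| / |a_k| = (2k+1)·(2k+2)/(k+1)² · 7, which tends to 28 as k → ∞.
The series converges when 28 · |x − 8| < 1, giving R = 1/28.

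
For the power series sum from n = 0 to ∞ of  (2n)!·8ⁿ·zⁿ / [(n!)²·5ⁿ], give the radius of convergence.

R = 5/32

The ratio of consecutive coefficients is (2n+1)·(2n+2)/(n+1)² · 8/5 → 32/5.
Convergence for |z| · 32/5 < 1, i.e. |z| < 5/32. So R = 5/32.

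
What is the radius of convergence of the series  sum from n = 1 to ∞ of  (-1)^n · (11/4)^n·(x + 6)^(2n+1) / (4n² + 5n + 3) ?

The ratio of consecutive coefficients is [(4n² + 5n + 3)/(4(n+1)² + 5(n+1) + 3)] · 11/4 → 11/4.
Since the exponent of (x + 6) increases by 2 each term, convergence requires |x + 6|² < 4/11, hence R = 2√11/11.

R = 2√11/11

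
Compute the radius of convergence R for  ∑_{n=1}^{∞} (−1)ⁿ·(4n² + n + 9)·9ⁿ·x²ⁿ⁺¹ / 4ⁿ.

R = 2/3

The ratio of consecutive coefficients is [(4(n+1)² + (n+1) + 9)/(4n² + n + 9)] · 9/4 → 9/4.
Since the exponent of x increases by 2 each term, convergence requires |x|² < 4/9, hence R = 2/3.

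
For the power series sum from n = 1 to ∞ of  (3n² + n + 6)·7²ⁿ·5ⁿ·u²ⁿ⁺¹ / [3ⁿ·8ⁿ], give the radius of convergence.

Apply the ratio test: |a_{n+1}| / |a_n| = [(3(n+1)² + (n+1) + 6)/(3n² + n + 6)] · 49·5/(3·8), which tends to 245/24 as n → ∞.
Writing y = u², the series in y has radius 24/245, so |u| < √(24/245) and R = 2√30/35.

R = 2√30/35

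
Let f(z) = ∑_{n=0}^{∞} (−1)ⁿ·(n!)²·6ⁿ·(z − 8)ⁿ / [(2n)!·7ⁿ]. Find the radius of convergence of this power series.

By the ratio test, |a_{n+1}/a_n| = (n+1)²/[(2n+1)·(2n+2)] · 6/7 → 3/14.
Thus R = 1/(3/14) = 14/3.

R = 14/3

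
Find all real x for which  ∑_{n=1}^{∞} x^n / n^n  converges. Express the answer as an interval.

Applying the root test, |a_n|^(1/n) = 1/n → 0.
Since the n-th root of |a_n| tends to 0, the series converges for all real x; R = ∞.

(−∞, ∞)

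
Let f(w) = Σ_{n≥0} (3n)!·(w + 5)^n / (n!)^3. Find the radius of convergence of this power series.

R = 1/27

The ratio of consecutive coefficients is (3n+1)·(3n+2)·(3n+3)/(n+1)³ → 27.
The series converges when 27 · |w + 5| < 1, giving R = 1/27.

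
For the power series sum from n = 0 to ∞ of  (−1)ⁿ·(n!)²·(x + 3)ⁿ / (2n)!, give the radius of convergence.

Ratio test: |a_{n+1}/a_n| = (n+1)²/[(2n+1)·(2n+2)] → 1/4 as n → ∞.
The series converges when 1/4 · |x + 3| < 1, giving R = 4.

R = 4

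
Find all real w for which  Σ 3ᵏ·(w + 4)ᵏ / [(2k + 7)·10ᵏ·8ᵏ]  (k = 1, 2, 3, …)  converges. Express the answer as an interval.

Apply the ratio test: |a_{k+1}| / |a_k| = [(2k + 7)/(2(k+1) + 7)] · 3/(10·8), which tends to 3/80 as k → ∞.
Convergence for |w + 4| · 3/80 < 1, i.e. |w + 4| < 80/3. So R = 80/3.
Check w = 68/3: the terms behave like c/k; limit comparison with the harmonic series gives divergence.
Endpoint w = -92/3: the terms alternate in sign and decrease monotonically to 0 in absolute value (size ~ c/k), so the alternating series test gives convergence.

[-92/3, 68/3)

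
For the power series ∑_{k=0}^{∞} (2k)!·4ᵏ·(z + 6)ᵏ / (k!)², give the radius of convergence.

Apply the ratio test: |a_{k+1}| / |a_k| = (2k+1)·(2k+2)/(k+1)² · 4, which tends to 16 as k → ∞.
Convergence for |z + 6| · 16 < 1, i.e. |z + 6| < 1/16. So R = 1/16.

R = 1/16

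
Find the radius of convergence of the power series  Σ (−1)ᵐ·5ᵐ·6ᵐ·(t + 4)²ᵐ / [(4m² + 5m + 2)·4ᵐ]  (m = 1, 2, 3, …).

R = √30/15

Ratio test: |a_{m+1}/a_m| = [(4m² + 5m + 2)/(4(m+1)² + 5(m+1) + 2)] · 5·6/4 → 15/2 as m → ∞.
Since the exponent of (t + 4) increases by 2 each term, convergence requires |t + 4|² < 2/15, hence R = √30/15.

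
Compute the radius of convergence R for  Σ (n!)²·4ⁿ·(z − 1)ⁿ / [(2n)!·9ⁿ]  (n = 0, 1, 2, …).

The ratio of consecutive coefficients is (n+1)²/[(2n+1)·(2n+2)] · 4/9 → 1/9.
The series converges when 1/9 · |z − 1| < 1, giving R = 9.

R = 9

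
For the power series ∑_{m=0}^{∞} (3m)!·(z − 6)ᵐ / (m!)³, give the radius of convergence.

By the ratio test, |a_{m+1}/a_m| = (3m+1)·(3m+2)·(3m+3)/(m+1)³ → 27.
The series converges when 27 · |z − 6| < 1, giving R = 1/27.

R = 1/27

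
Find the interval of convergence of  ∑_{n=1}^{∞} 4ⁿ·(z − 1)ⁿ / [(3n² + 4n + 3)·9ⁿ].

The ratio of consecutive coefficients is [(3n² + 4n + 3)/(3(n+1)² + 4(n+1) + 3)] · 4/9 → 4/9.
Thus R = 1/(4/9) = 9/4.
At z = 13/4: the series is dominated by a constant times Σ 1/n², which converges (p = 2 > 1).
Endpoint z = -5/4: the series is dominated by a constant times Σ 1/n², which converges (p = 2 > 1).

[-5/4, 13/4]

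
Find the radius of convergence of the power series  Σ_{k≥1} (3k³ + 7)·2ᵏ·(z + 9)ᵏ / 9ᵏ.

Apply the ratio test: |a_{k+1}| / |a_k| = [(3(k+1)³ + 7)/(3k³ + 7)] · 2/9, which tends to 2/9 as k → ∞.
Convergence for |z + 9| · 2/9 < 1, i.e. |z + 9| < 9/2. So R = 9/2.

R = 9/2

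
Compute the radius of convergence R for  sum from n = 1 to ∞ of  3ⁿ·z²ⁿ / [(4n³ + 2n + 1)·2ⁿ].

R = √6/3

Apply the ratio test: |a_{n+1}| / |a_n| = [(4n³ + 2n + 1)/(4(n+1)³ + 2(n+1) + 1)] · 3/2, which tends to 3/2 as n → ∞.
Successive powers of z differ by 2, so the series converges when |z|² · 3/2 < 1, i.e. |z| < √(2/3). So R = √6/3.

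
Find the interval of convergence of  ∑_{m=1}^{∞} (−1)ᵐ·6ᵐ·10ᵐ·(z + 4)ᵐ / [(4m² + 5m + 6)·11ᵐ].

[-251/60, -229/60]

Apply the ratio test: |a_{m+1}| / |a_m| = [(4m² + 5m + 6)/(4(m+1)² + 5(m+1) + 6)] · 6·10/11, which tends to 60/11 as m → ∞.
Hence the series converges for |z + 4| < 1/(60/11) = 11/60, so the radius of convergence is 11/60.
When z = -229/60, the series is dominated by a constant times Σ 1/m², which converges (p = 2 > 1).
Endpoint z = -251/60: the series is dominated by a constant times Σ 1/m², which converges (p = 2 > 1).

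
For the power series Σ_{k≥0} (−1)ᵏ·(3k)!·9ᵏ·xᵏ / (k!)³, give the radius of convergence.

The ratio of consecutive coefficients is (3k+1)·(3k+2)·(3k+3)/(k+1)³ · 9 → 243.
The series converges when 243 · |x| < 1, giving R = 1/243.

R = 1/243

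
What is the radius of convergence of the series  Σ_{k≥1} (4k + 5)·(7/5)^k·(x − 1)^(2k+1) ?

R = √35/7

Apply the ratio test: |a_{k+1}| / |a_k| = [(4(k+1) + 5)/(4k + 5)] · 7/5, which tends to 7/5 as k → ∞.
Since the exponent of (x − 1) increases by 2 each term, convergence requires |x − 1|² < 5/7, hence R = √35/7.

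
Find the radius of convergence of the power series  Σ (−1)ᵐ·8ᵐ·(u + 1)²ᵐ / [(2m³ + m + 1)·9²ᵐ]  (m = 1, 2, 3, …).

Apply the ratio test: |a_{m+1}| / |a_m| = [(2m³ + m + 1)/(2(m+1)³ + (m+1) + 1)] · 8/81, which tends to 8/81 as m → ∞.
Writing y = (u + 1)², the series in y has radius 81/8, so |u + 1| < √(81/8) and R = 9√2/4.

R = 9√2/4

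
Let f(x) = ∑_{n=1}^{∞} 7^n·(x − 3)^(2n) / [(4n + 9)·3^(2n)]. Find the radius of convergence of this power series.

R = 3√7/7

Ratio test: |a_{n+1}/a_n| = [(4n + 9)/(4(n+1) + 9)] · 7/9 → 7/9 as n → ∞.
Successive powers of (x − 3) differ by 2, so the series converges when |x − 3|² · 7/9 < 1, i.e. |x − 3| < √(9/7). So R = 3√7/7.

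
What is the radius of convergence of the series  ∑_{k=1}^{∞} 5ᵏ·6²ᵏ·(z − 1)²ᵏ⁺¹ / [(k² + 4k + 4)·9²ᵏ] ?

Apply the ratio test: |a_{k+1}| / |a_k| = [(k² + 4k + 4)/((k+1)² + 4(k+1) + 4)] · 5·36/81, which tends to 20/9 as k → ∞.
Successive powers of (z − 1) differ by 2, so the series converges when |z − 1|² · 20/9 < 1, i.e. |z − 1| < √(9/20). So R = 3√5/10.

R = 3√5/10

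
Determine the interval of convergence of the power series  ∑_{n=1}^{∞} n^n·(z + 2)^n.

Applying the root test, |a_n|^(1/n) = n → ∞.
The root grows without bound, so R = 0 (convergence only at z = -2).

{-2}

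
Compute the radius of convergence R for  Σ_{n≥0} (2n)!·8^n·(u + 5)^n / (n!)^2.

R = 1/32

Ratio test: |a_{n+1}/a_n| = (2n+1)·(2n+2)/(n+1)² · 8 → 32 as n → ∞.
The series converges when 32 · |u + 5| < 1, giving R = 1/32.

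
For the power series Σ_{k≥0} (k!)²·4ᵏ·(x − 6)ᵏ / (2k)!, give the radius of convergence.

R = 1

Ratio test: |a_{k+1}/a_k| = (k+1)²/[(2k+1)·(2k+2)] · 4 → 1 as k → ∞.
So the series converges when |x − 6| < 1 and diverges when |x − 6| > 1; R = 1.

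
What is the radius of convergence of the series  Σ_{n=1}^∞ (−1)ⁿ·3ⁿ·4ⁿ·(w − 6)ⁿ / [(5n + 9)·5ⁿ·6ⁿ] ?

By the ratio test, |a_{n+1}/a_n| = [(5n + 9)/(5(n+1) + 9)] · 3·4/(5·6) → 2/5.
The series converges when 2/5 · |w − 6| < 1, giving R = 5/2.

R = 5/2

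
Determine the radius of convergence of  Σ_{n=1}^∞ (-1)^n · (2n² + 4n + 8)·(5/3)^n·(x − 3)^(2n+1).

Apply the ratio test: |a_{n+1}| / |a_n| = [(2(n+1)² + 4(n+1) + 8)/(2n² + 4n + 8)] · 5/3, which tends to 5/3 as n → ∞.
Successive powers of (x − 3) differ by 2, so the series converges when |x − 3|² · 5/3 < 1, i.e. |x − 3| < √(3/5). So R = √15/5.

R = √15/5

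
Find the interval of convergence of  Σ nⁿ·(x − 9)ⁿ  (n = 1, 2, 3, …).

Root test: |a_n|^(1/n) = n → ∞.
The root grows without bound, so R = 0 (convergence only at x = 9).

{9}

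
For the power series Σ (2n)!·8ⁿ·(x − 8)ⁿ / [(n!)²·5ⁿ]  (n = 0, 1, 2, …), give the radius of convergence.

Ratio test: |a_{n+1}/a_n| = (2n+1)·(2n+2)/(n+1)² · 8/5 → 32/5 as n → ∞.
Thus R = 1/(32/5) = 5/32.

R = 5/32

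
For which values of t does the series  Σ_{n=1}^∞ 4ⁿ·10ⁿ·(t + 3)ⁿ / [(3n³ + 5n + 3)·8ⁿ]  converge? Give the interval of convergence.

The ratio of consecutive coefficients is [(3n³ + 5n + 3)/(3(n+1)³ + 5(n+1) + 3)] · 4·10/8 → 5.
Thus R = 1/(5) = 1/5.
Check t = -14/5: absolute convergence follows by limit comparison with Σ 1/n³.
Check t = -16/5: absolute convergence follows by limit comparison with Σ 1/n³.

[-16/5, -14/5]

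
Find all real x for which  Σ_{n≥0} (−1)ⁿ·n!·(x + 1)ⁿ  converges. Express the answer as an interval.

{-1}

Ratio test: |a_{n+1}/a_n| = (n+1) → ∞ as n → ∞.
Since the ratio → ∞, the series diverges for every x ≠ -1, and R = 0.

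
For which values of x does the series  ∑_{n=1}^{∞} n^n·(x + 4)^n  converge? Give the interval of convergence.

Applying the root test, |a_n|^(1/n) = n → ∞.
Since the n-th root of |a_n| is unbounded, the series converges only at x = -4; R = 0.

{-4}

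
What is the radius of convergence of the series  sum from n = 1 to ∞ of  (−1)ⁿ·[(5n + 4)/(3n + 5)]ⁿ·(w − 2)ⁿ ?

R = 3/5

Root test: |a_n|^(1/n) = (5n + 4)/(3n + 5) → 5/3.
Hence the series converges for |w − 2| < 1/(5/3) = 3/5, so the radius of convergence is 3/5.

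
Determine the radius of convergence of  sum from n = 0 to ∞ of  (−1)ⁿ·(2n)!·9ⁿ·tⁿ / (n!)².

Ratio test: |a_{n+1}/a_n| = (2n+1)·(2n+2)/(n+1)² · 9 → 36 as n → ∞.
Convergence for |t| · 36 < 1, i.e. |t| < 1/36. So R = 1/36.

R = 1/36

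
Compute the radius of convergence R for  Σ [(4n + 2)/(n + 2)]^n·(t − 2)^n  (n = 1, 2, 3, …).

R = 1/4

Root test: |a_n|^(1/n) = (4n + 2)/(n + 2) → 4.
The series converges when 4 · |t − 2| < 1, giving R = 1/4.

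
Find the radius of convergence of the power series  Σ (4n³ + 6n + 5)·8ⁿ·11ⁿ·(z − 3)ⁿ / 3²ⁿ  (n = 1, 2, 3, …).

R = 9/88

By the ratio test, |a_{n+1}/a_n| = [(4(n+1)³ + 6(n+1) + 5)/(4n³ + 6n + 5)] · 8·11/9 → 88/9.
The series converges when 88/9 · |z − 3| < 1, giving R = 9/88.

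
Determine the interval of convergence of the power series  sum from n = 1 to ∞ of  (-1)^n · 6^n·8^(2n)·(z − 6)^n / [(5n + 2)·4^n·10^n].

Ratio test: |a_{n+1}/a_n| = [(5n + 2)/(5(n+1) + 2)] · 6·64/(4·10) → 48/5 as n → ∞.
Hence the series converges for |z − 6| < 1/(48/5) = 5/48, so the radius of convergence is 5/48.
Endpoint z = 293/48: the terms alternate in sign and decrease monotonically to 0 in absolute value (size ~ c/n), so the alternating series test gives convergence.
Check z = 283/48: comparison with the harmonic series Σ 1/n shows the series diverges.

(283/48, 293/48]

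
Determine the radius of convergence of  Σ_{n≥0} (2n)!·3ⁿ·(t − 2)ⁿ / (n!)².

Ratio test: |a_{n+1}/a_n| = (2n+1)·(2n+2)/(n+1)² · 3 → 12 as n → ∞.
The series converges when 12 · |t − 2| < 1, giving R = 1/12.

R = 1/12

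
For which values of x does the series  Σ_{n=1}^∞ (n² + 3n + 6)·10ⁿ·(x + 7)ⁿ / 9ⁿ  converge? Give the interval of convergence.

(-79/10, -61/10)

The ratio of consecutive coefficients is [((n+1)² + 3(n+1) + 6)/(n² + 3n + 6)] · 10/9 → 10/9.
Hence the series converges for |x + 7| < 1/(10/9) = 9/10, so the radius of convergence is 9/10.
When x = -61/10, the n-th term does not approach 0; divergence by the term test.
At x = -79/10: the n-th term does not approach 0; divergence by the term test.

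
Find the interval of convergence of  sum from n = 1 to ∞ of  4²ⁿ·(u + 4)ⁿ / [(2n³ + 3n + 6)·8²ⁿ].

The ratio of consecutive coefficients is [(2n³ + 3n + 6)/(2(n+1)³ + 3(n+1) + 6)] · 16/64 → 1/4.
Convergence for |u + 4| · 1/4 < 1, i.e. |u + 4| < 4. So R = 4.
When u = 0, absolute convergence follows by limit comparison with Σ 1/n³.
Check u = -8: the terms are on the order of 1/n³, so the series converges absolutely by comparison with the p-series (p = 3 > 1).

[-8, 0]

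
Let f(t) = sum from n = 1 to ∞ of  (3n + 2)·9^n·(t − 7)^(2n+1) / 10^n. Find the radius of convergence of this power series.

R = √10/3

Ratio test: |a_{n+1}/a_n| = [(3(n+1) + 2)/(3n + 2)] · 9/10 → 9/10 as n → ∞.
Successive powers of (t − 7) differ by 2, so the series converges when |t − 7|² · 9/10 < 1, i.e. |t − 7| < √(10/9). So R = √10/3.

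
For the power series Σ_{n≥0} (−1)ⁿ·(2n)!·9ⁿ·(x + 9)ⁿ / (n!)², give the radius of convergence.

R = 1/36

The ratio of consecutive coefficients is (2n+1)·(2n+2)/(n+1)² · 9 → 36.
The series converges when 36 · |x + 9| < 1, giving R = 1/36.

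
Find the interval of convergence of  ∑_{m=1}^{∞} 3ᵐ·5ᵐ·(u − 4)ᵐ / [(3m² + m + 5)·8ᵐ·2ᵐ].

[44/15, 76/15]

Apply the ratio test: |a_{m+1}| / |a_m| = [(3m² + m + 5)/(3(m+1)² + (m+1) + 5)] · 3·5/(8·2), which tends to 15/16 as m → ∞.
Hence the series converges for |u − 4| < 1/(15/16) = 16/15, so the radius of convergence is 16/15.
Endpoint u = 76/15: the terms are on the order of 1/m², so the series converges absolutely by comparison with the p-series (p = 2 > 1).
Check u = 44/15: the series is dominated by a constant times Σ 1/m², which converges (p = 2 > 1).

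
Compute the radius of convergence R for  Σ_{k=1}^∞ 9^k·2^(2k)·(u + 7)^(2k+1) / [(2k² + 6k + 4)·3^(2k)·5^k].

Apply the ratio test: |a_{k+1}| / |a_k| = [(2k² + 6k + 4)/(2(k+1)² + 6(k+1) + 4)] · 9·4/(9·5), which tends to 4/5 as k → ∞.
Successive powers of (u + 7) differ by 2, so the series converges when |u + 7|² · 4/5 < 1, i.e. |u + 7| < √(5/4). So R = √5/2.

R = √5/2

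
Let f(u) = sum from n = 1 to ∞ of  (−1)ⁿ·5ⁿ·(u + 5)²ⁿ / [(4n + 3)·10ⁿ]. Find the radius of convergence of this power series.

The ratio of consecutive coefficients is [(4n + 3)/(4(n+1) + 3)] · 5/10 → 1/2.
Since the exponent of (u + 5) increases by 2 each term, convergence requires |u + 5|² < 2, hence R = √2.

R = √2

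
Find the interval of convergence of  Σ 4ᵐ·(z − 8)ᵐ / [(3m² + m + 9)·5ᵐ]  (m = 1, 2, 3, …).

[27/4, 37/4]

Apply the ratio test: |a_{m+1}| / |a_m| = [(3m² + m + 9)/(3(m+1)² + (m+1) + 9)] · 4/5, which tends to 4/5 as m → ∞.
Thus R = 1/(4/5) = 5/4.
Check z = 37/4: absolute convergence follows by limit comparison with Σ 1/m².
When z = 27/4, the series is dominated by a constant times Σ 1/m², which converges (p = 2 > 1).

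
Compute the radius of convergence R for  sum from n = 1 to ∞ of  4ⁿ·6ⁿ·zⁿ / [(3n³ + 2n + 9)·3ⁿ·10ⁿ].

R = 5/4

Ratio test: |a_{n+1}/a_n| = [(3n³ + 2n + 9)/(3(n+1)³ + 2(n+1) + 9)] · 4·6/(3·10) → 4/5 as n → ∞.
Thus R = 1/(4/5) = 5/4.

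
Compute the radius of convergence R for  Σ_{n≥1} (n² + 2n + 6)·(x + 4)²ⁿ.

R = 1

Apply the ratio test: |a_{n+1}| / |a_n| = ((n+1)² + 2(n+1) + 6)/(n² + 2n + 6), which tends to 1 as n → ∞.
Writing y = (x + 4)², the series in y has radius 1, so |x + 4| < √(1) = 1 and R = 1.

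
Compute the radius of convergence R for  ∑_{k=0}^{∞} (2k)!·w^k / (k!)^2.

By the ratio test, |a_{k+1}/a_k| = (2k+1)·(2k+2)/(k+1)² → 4.
The series converges when 4 · |w| < 1, giving R = 1/4.

R = 1/4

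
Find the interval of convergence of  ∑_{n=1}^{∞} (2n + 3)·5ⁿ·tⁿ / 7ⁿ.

(-7/5, 7/5)

Ratio test: |a_{n+1}/a_n| = [(2(n+1) + 3)/(2n + 3)] · 5/7 → 5/7 as n → ∞.
Thus R = 1/(5/7) = 7/5.
At t = 7/5: the terms do not tend to 0, so the series diverges.
At t = -7/5: the terms have absolute value of order n, which does not tend to 0, so the series diverges by the divergence test.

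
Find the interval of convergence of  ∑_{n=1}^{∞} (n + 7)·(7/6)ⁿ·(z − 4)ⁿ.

The ratio of consecutive coefficients is [((n+1) + 7)/(n + 7)] · 7/6 → 7/6.
Convergence for |z − 4| · 7/6 < 1, i.e. |z − 4| < 6/7. So R = 6/7.
Check z = 34/7: the terms do not tend to 0, so the series diverges.
Endpoint z = 22/7: the terms do not tend to 0, so the series diverges.

(22/7, 34/7)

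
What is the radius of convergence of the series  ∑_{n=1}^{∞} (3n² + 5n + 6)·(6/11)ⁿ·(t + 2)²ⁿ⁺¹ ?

R = √66/6

Ratio test: |a_{n+1}/a_n| = [(3(n+1)² + 5(n+1) + 6)/(3n² + 5n + 6)] · 6/11 → 6/11 as n → ∞.
Writing y = (t + 2)², the series in y has radius 11/6, so |t + 2| < √(11/6) and R = √66/6.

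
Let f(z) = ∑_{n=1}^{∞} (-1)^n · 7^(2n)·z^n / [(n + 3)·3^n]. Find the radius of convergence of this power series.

R = 3/49

By the ratio test, |a_{n+1}/a_n| = [(n + 3)/((n+1) + 3)] · 49/3 → 49/3.
Thus R = 1/(49/3) = 3/49.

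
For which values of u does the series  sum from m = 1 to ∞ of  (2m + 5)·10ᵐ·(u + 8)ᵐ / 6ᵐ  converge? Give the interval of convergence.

(-43/5, -37/5)

Apply the ratio test: |a_{m+1}| / |a_m| = [(2(m+1) + 5)/(2m + 5)] · 10/6, which tends to 5/3 as m → ∞.
Hence the series converges for |u + 8| < 1/(5/3) = 3/5, so the radius of convergence is 3/5.
At u = -37/5: the m-th term does not approach 0; divergence by the term test.
When u = -43/5, the terms have absolute value of order m, which does not tend to 0, so the series diverges by the divergence test.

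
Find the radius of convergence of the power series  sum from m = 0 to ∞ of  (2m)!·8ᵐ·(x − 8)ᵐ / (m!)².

Ratio test: |a_{m+1}/a_m| = (2m+1)·(2m+2)/(m+1)² · 8 → 32 as m → ∞.
Thus R = 1/(32) = 1/32.

R = 1/32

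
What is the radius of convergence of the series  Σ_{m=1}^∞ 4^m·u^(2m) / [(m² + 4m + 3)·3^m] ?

R = √3/2

The ratio of consecutive coefficients is [(m² + 4m + 3)/((m+1)² + 4(m+1) + 3)] · 4/3 → 4/3.
Writing y = u², the series in y has radius 3/4, so |u| < √(3/4) and R = √3/2.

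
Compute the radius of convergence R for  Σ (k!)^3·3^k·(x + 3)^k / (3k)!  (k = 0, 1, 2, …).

Apply the ratio test: |a_{k+1}| / |a_k| = (k+1)³/[(3k+1)·(3k+2)·(3k+3)] · 3, which tends to 1/9 as k → ∞.
Hence the series converges for |x + 3| < 1/(1/9) = 9, so the radius of convergence is 9.

R = 9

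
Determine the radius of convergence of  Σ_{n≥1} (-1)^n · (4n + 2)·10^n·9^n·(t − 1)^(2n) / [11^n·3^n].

Ratio test: |a_{n+1}/a_n| = [(4(n+1) + 2)/(4n + 2)] · 10·9/(11·3) → 30/11 as n → ∞.
Writing y = (t − 1)², the series in y has radius 11/30, so |t − 1| < √(11/30) and R = √330/30.

R = √330/30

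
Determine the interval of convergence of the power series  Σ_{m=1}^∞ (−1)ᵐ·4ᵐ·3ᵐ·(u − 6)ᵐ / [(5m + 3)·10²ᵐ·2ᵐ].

Ratio test: |a_{m+1}/a_m| = [(5m + 3)/(5(m+1) + 3)] · 4·3/(100·2) → 3/50 as m → ∞.
Thus R = 1/(3/50) = 50/3.
When u = 68/3, the terms alternate in sign and decrease monotonically to 0 in absolute value (size ~ c/m), so the alternating series test gives convergence.
At u = -32/3: the terms are asymptotic to a nonzero constant times 1/m, so the series diverges by limit comparison with Σ 1/m.

(-32/3, 68/3]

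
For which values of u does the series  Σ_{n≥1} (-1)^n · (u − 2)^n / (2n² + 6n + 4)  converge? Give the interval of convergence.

Ratio test: |a_{n+1}/a_n| = (2n² + 6n + 4)/(2(n+1)² + 6(n+1) + 4) → 1 as n → ∞.
So the series converges when |u − 2| < 1 and diverges when |u − 2| > 1; R = 1.
Endpoint u = 3: the series is dominated by a constant times Σ 1/n², which converges (p = 2 > 1).
Endpoint u = 1: the series is dominated by a constant times Σ 1/n², which converges (p = 2 > 1).

[1, 3]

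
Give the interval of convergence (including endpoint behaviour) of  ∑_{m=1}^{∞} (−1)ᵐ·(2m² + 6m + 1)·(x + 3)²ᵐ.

Apply the ratio test: |a_{m+1}| / |a_m| = (2(m+1)² + 6(m+1) + 1)/(2m² + 6m + 1), which tends to 1 as m → ∞.
Writing y = (x + 3)², the series in y has radius 1, so |x + 3| < √(1) = 1 and R = 1.
At x = -2: the terms have absolute value of order m², which does not tend to 0, so the series diverges by the divergence test.
Check x = -4: the terms have absolute value of order m², which does not tend to 0, so the series diverges by the divergence test.

(-4, -2)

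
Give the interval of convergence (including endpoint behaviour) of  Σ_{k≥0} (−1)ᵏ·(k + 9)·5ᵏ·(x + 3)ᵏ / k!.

The ratio of consecutive coefficients is ((k+1) + 9)/(k + 9) · 5 · 1/(k+1) → 0.
Since the limit is 0 < 1 for every x, the series converges on all of ℝ and R = ∞.

(−∞, ∞)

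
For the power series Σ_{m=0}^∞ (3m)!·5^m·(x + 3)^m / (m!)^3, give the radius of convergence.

R = 1/135

By the ratio test, |a_{m+1}/a_m| = (3m+1)·(3m+2)·(3m+3)/(m+1)³ · 5 → 135.
Convergence for |x + 3| · 135 < 1, i.e. |x + 3| < 1/135. So R = 1/135.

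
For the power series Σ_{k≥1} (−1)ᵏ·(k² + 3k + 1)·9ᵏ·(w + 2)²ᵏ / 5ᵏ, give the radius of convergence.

Apply the ratio test: |a_{k+1}| / |a_k| = [((k+1)² + 3(k+1) + 1)/(k² + 3k + 1)] · 9/5, which tends to 9/5 as k → ∞.
Since the exponent of (w + 2) increases by 2 each term, convergence requires |w + 2|² < 5/9, hence R = √5/3.

R = √5/3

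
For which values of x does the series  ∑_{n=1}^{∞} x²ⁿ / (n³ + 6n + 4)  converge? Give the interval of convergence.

Ratio test: |a_{n+1}/a_n| = (n³ + 6n + 4)/((n+1)³ + 6(n+1) + 4) → 1 as n → ∞.
Since the exponent of x increases by 2 each term, convergence requires |x|² < 1, hence R = 1.
At x = 1: absolute convergence follows by limit comparison with Σ 1/n³.
When x = -1, the series is dominated by a constant times Σ 1/n³, which converges (p = 3 > 1).

[-1, 1]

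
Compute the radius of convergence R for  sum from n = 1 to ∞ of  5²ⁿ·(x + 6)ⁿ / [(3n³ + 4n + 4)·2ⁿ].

The ratio of consecutive coefficients is [(3n³ + 4n + 4)/(3(n+1)³ + 4(n+1) + 4)] · 25/2 → 25/2.
Convergence for |x + 6| · 25/2 < 1, i.e. |x + 6| < 2/25. So R = 2/25.

R = 2/25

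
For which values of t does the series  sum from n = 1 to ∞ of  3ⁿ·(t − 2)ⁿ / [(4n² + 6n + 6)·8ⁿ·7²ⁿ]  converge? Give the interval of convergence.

By the ratio test, |a_{n+1}/a_n| = [(4n² + 6n + 6)/(4(n+1)² + 6(n+1) + 6)] · 3/(8·49) → 3/392.
Thus R = 1/(3/392) = 392/3.
At t = 398/3: the terms are on the order of 1/n², so the series converges absolutely by comparison with the p-series (p = 2 > 1).
At t = -386/3: the terms are on the order of 1/n², so the series converges absolutely by comparison with the p-series (p = 2 > 1).

[-386/3, 398/3]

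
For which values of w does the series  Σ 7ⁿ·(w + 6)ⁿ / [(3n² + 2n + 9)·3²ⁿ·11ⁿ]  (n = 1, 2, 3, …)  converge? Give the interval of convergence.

[-141/7, 57/7]

The ratio of consecutive coefficients is [(3n² + 2n + 9)/(3(n+1)² + 2(n+1) + 9)] · 7/(9·11) → 7/99.
Hence the series converges for |w + 6| < 1/(7/99) = 99/7, so the radius of convergence is 99/7.
Check w = 57/7: the terms are on the order of 1/n², so the series converges absolutely by comparison with the p-series (p = 2 > 1).
Check w = -141/7: the series is dominated by a constant times Σ 1/n², which converges (p = 2 > 1).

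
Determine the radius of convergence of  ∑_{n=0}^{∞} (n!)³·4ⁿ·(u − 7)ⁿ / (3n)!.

R = 27/4

Ratio test: |a_{n+1}/a_n| = (n+1)³/[(3n+1)·(3n+2)·(3n+3)] · 4 → 4/27 as n → ∞.
Convergence for |u − 7| · 4/27 < 1, i.e. |u − 7| < 27/4. So R = 27/4.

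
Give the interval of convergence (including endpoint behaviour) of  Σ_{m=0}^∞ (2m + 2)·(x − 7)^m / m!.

Apply the ratio test: |a_{m+1}| / |a_m| = (2(m+1) + 2)/(2m + 2) · 1/(m+1), which tends to 0 as m → ∞.
Since the limit is 0 < 1 for every x, the series converges on all of ℝ and R = ∞.

(−∞, ∞)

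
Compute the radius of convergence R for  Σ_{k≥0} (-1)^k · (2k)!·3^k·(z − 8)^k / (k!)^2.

By the ratio test, |a_{k+1}/a_k| = (2k+1)·(2k+2)/(k+1)² · 3 → 12.
Hence the series converges for |z − 8| < 1/(12) = 1/12, so the radius of convergence is 1/12.

R = 1/12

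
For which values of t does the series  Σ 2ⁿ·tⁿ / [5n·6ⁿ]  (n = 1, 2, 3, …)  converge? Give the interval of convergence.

Apply the ratio test: |a_{n+1}| / |a_n| = [5n/5(n+1)] · 2/6, which tends to 1/3 as n → ∞.
Convergence for |t| · 1/3 < 1, i.e. |t| < 3. So R = 3.
At t = 3: the terms behave like c/n; limit comparison with the harmonic series gives divergence.
When t = -3, convergence follows from the alternating series test (terms decrease monotonically to 0).

[-3, 3)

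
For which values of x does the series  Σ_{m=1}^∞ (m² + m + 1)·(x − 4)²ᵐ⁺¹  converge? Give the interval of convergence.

(3, 5)

Apply the ratio test: |a_{m+1}| / |a_m| = ((m+1)² + (m+1) + 1)/(m² + m + 1), which tends to 1 as m → ∞.
Successive powers of (x − 4) differ by 2, so the series converges when |x − 4|² · 1 < 1, i.e. |x − 4| < √(1) = 1. So R = 1.
At x = 5: the m-th term does not approach 0; divergence by the term test.
Endpoint x = 3: the terms do not tend to 0, so the series diverges.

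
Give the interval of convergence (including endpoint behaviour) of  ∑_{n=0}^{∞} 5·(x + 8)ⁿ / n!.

(−∞, ∞)

Ratio test: |a_{n+1}/a_n| = 5/5 · 1/(n+1) → 0 as n → ∞.
The limit is 0, so the series converges for all x; R = ∞.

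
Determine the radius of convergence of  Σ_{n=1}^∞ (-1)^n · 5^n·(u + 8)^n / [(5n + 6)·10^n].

R = 2

The ratio of consecutive coefficients is [(5n + 6)/(5(n+1) + 6)] · 5/10 → 1/2.
Hence the series converges for |u + 8| < 1/(1/2) = 2, so the radius of convergence is 2.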